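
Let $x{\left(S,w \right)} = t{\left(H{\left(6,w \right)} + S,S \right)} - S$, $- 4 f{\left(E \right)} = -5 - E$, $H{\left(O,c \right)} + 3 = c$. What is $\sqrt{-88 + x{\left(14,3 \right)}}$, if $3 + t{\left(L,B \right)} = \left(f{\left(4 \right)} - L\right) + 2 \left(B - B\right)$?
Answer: $\frac{i \sqrt{467}}{2} \approx 10.805 i$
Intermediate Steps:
$H{\left(O,c \right)} = -3 + c$
$f{\left(E \right)} = \frac{5}{4} + \frac{E}{4}$ ($f{\left(E \right)} = - \frac{-5 - E}{4} = \frac{5}{4} + \frac{E}{4}$)
$t{\left(L,B \right)} = - \frac{3}{4} - L$ ($t{\left(L,B \right)} = -3 - \left(- \frac{9}{4} + L - 2 \left(B - B\right)\right) = -3 + \left(\left(\left(\frac{5}{4} + 1\right) - L\right) + 2 \cdot 0\right) = -3 + \left(\left(\frac{9}{4} - L\right) + 0\right) = -3 - \left(- \frac{9}{4} + L\right) = - \frac{3}{4} - L$)
$x{\left(S,w \right)} = \frac{9}{4} - w - 2 S$ ($x{\left(S,w \right)} = \left(- \frac{3}{4} - \left(\left(-3 + w\right) + S\right)\right) - S = \left(- \frac{3}{4} - \left(-3 + S + w\right)\right) - S = \left(\frac{9}{4} - S - w\right) - S = \frac{9}{4} - w - 2 S$)
$\sqrt{-88 + x{\left(14,3 \right)}} = \sqrt{-88 - \frac{115}{4}} = \sqrt{- \frac{467}{4}} = \frac{i \sqrt{467}}{2}$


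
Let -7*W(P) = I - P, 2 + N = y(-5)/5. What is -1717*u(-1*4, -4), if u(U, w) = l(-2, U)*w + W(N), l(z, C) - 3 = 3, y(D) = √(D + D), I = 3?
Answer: 297041/7 - 1717*I*√10/35 ≈ 42434.0 - 155.13*I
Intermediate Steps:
y(D) = √2*√D (y(D) = √(2*D) = √2*√D)
N = -2 + I*√10/5 (N = -2 + (√2*√(-5))/5 = -2 + (√2*(I*√5))*(⅕) = -2 + (I*√10)*(⅕) = -2 + I*√10/5 ≈ -2.0 + 0.63246*I)
l(z, C) = 6 (l(z, C) = 3 + 3 = 6)
W(P) = -3/7 + P/7 (W(P) = -(3 - P)/7 = -3/7 + P/7)
u(U, w) = -5/7 + 6*w + I*√10/35 (u(U, w) = 6*w + (-3/7 + (-2 + I*√10/5)/7) = 6*w + (-3/7 + (-2/7 + I*√10/35)) = 6*w + (-5/7 + I*√10/35) = -5/7 + 6*w + I*√10/35)
-1717*u(-1*4, -4) = -1717*(-5/7 + 6*(-4) + I*√10/35) = -1717*(-5/7 - 24 + I*√10/35) = -1717*(-173/7 + I*√10/35) = 297041/7 - 1717*I*√10/35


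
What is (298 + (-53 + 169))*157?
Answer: 64998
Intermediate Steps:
(298 + (-53 + 169))*157 = (298 + 116)*157 = 414*157 = 64998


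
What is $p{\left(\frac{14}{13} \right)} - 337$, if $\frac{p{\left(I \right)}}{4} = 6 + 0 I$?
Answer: $-313$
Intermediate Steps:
$p{\left(I \right)} = 24$ ($p{\left(I \right)} = 4 \left(6 + 0 I\right) = 4 \left(6 + 0\right) = 4 \cdot 6 = 24$)
$p{\left(\frac{14}{13} \right)} - 337 = 24 - 337 = -313$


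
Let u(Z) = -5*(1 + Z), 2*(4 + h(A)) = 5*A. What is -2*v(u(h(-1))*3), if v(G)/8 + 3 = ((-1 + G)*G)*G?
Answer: -8875302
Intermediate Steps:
h(A) = -4 + 5*A/2 (h(A) = -4 + (5*A)/2 = -4 + 5*A/2)
u(Z) = -5 - 5*Z
v(G) = -24 + 8*G**2*(-1 + G) (v(G) = -24 + 8*(((-1 + G)*G)*G) = -24 + 8*((G*(-1 + G))*G) = -24 + 8*(G**2*(-1 + G)) = -24 + 8*G**2*(-1 + G))
-2*v(u(h(-1))*3) = -2*(-24 - 8*9*(-5 - 5*(-4 + (5/2)*(-1)))**2 + 8*((-5 - 5*(-4 + (5/2)*(-1)))*3)**3) = -2*(-24 - 8*9*(-5 - 5*(-4 - 5/2))**2 + 8*((-5 - 5*(-4 - 5/2))*3)**3) = -2*(-24 - 8*9*(-5 - 5*(-13/2))**2 + 8*((-5 - 5*(-13/2))*3)**3) = -2*(-24 - 8*9*(-5 + 65/2)**2 + 8*((-5 + 65/2)*3)**3) = -2*(-24 - 8*((55/2)*3)**2 + 8*((55/2)*3)**3) = -2*(-24 - 8*(165/2)**2 + 8*(165/2)**3) = -2*(-24 - 8*27225/4 + 8*(4492125/8)) = -2*(-24 - 54450 + 4492125) = -2*4437651 = -8875302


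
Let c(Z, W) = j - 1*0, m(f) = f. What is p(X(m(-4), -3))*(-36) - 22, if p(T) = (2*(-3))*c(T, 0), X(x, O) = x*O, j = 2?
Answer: 410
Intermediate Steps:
X(x, O) = O*x
c(Z, W) = 2 (c(Z, W) = 2 - 1*0 = 2 + 0 = 2)
p(T) = -12 (p(T) = (2*(-3))*2 = -6*2 = -12)
p(X(m(-4), -3))*(-36) - 22 = -12*(-36) - 22 = 432 - 22 = 410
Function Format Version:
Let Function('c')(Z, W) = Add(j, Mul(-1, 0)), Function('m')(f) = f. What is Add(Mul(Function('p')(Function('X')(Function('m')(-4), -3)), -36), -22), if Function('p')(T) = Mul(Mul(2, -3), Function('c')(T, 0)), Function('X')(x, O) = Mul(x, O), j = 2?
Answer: 410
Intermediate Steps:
Function('X')(x, O) = Mul(O, x)
Function('c')(Z, W) = 2 (Function('c')(Z, W) = Add(2, Mul(-1, 0)) = Add(2, 0) = 2)
Function('p')(T) = -12 (Function('p')(T) = Mul(Mul(2, -3), 2) = Mul(-6, 2) = -12)
Add(Mul(Function('p')(Function('X')(Function('m')(-4), -3)), -36), -22) = Add(Mul(-12, -36), -22) = Add(432, -22) = 410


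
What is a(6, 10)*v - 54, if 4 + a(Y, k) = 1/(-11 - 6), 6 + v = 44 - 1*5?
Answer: -3195/17 ≈ -187.94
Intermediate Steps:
v = 33 (v = -6 + (44 - 1*5) = -6 + (44 - 5) = -6 + 39 = 33)
a(Y, k) = -69/17 (a(Y, k) = -4 + 1/(-11 - 6) = -4 + 1/(-17) = -4 - 1/17 = -69/17)
a(6, 10)*v - 54 = -69/17*33 - 54 = -2277/17 - 54 = -3195/17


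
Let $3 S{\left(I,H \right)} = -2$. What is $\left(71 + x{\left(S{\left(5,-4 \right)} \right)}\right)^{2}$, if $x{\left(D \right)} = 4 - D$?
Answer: $\frac{51529}{9} \approx 5725.4$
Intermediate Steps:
$S{\left(I,H \right)} = - \frac{2}{3}$ ($S{\left(I,H \right)} = \frac{1}{3} \left(-2\right) = - \frac{2}{3}$)
$\left(71 + x{\left(S{\left(5,-4 \right)} \right)}\right)^{2} = \left(71 + \left(4 - - \frac{2}{3}\right)\right)^{2} = \left(71 + \left(4 + \frac{2}{3}\right)\right)^{2} = \left(71 + \frac{14}{3}\right)^{2} = \left(\frac{227}{3}\right)^{2} = \frac{51529}{9}$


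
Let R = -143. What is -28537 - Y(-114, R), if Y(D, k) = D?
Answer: -28423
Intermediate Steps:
-28537 - Y(-114, R) = -28537 - 1*(-114) = -28537 + 114 = -28423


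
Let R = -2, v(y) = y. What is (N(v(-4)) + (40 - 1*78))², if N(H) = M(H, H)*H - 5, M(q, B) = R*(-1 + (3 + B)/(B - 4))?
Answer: 2500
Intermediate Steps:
M(q, B) = 2 - 2*(3 + B)/(-4 + B) (M(q, B) = -2*(-1 + (3 + B)/(B - 4)) = -2*(-1 + (3 + B)/(-4 + B)) = 2 - 2*(3 + B)/(-4 + B))
N(H) = -5 - 14*H/(-4 + H) (N(H) = (-14/(-4 + H))*H - 5 = -14*H/(-4 + H) - 5 = -5 - 14*H/(-4 + H))
(N(v(-4)) + (40 - 1*78))² = ((20 - 19*(-4))/(-4 - 4) + (40 - 1*78))² = ((20 + 76)/(-8) + (40 - 78))² = (-⅛*96 - 38)² = (-12 - 38)² = (-50)² = 2500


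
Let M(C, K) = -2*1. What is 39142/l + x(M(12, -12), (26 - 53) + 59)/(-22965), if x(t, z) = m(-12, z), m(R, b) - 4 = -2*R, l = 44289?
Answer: 299218646/339032295 ≈ 0.88257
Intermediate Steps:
M(C, K) = -2
m(R, b) = 4 - 2*R
x(t, z) = 28 (x(t, z) = 4 - 2*(-12) = 4 + 24 = 28)
39142/l + x(M(12, -12), (26 - 53) + 59)/(-22965) = 39142/44289 + 28/(-22965) = 39142*(1/44289) + 28*(-1/22965) = 39142/44289 - 28/22965 = 299218646/339032295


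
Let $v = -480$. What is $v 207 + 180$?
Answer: $-99180$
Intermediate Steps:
$v 207 + 180 = \left(-480\right) 207 + 180 = -99360 + 180 = -99180$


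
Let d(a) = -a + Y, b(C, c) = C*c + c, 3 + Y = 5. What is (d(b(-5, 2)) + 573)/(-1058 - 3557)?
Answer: -583/4615 ≈ -0.12633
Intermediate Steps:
Y = 2 (Y = -3 + 5 = 2)
b(C, c) = c + C*c
d(a) = 2 - a (d(a) = -a + 2 = 2 - a)
(d(b(-5, 2)) + 573)/(-1058 - 3557) = ((2 - 2*(1 - 5)) + 573)/(-1058 - 3557) = ((2 - 2*(-4)) + 573)/(-4615) = ((2 - 1*(-8)) + 573)*(-1/4615) = ((2 + 8) + 573)*(-1/4615) = (10 + 573)*(-1/4615) = 583*(-1/4615) = -583/4615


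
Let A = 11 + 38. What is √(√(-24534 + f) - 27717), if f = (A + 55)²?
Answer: √(-27717 + 19*I*√38) ≈ 0.3518 + 166.48*I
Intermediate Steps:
A = 49
f = 10816 (f = (49 + 55)² = 104² = 10816)
√(√(-24534 + f) - 27717) = √(√(-24534 + 10816) - 27717) = √(√(-13718) - 27717) = √(19*I*√38 - 27717) = √(-27717 + 19*I*√38)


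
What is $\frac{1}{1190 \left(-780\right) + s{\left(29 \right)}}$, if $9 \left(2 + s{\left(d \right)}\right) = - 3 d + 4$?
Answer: $- \frac{9}{8353901} \approx -1.0773 \cdot 10^{-6}$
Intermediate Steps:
$s{\left(d \right)} = - \frac{14}{9} - \frac{d}{3}$ ($s{\left(d \right)} = -2 + \frac{- 3 d + 4}{9} = -2 + \frac{4 - 3 d}{9} = -2 - \left(- \frac{4}{9} + \frac{d}{3}\right) = - \frac{14}{9} - \frac{d}{3}$)
$\frac{1}{1190 \left(-780\right) + s{\left(29 \right)}} = \frac{1}{1190 \left(-780\right) - \frac{101}{9}} = \frac{1}{-928200 - \frac{101}{9}} = \frac{1}{- \frac{8353901}{9}} = - \frac{9}{8353901}$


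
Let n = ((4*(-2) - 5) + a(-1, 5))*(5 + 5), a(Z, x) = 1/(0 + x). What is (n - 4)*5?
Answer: -660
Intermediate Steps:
a(Z, x) = 1/x
n = -128 (n = ((4*(-2) - 5) + 1/5)*(5 + 5) = ((-8 - 5) + ⅕)*10 = (-13 + ⅕)*10 = -64/5*10 = -128)
(n - 4)*5 = (-128 - 4)*5 = -132*5 = -660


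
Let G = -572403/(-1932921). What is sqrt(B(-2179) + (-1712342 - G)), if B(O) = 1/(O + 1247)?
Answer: I*sqrt(154364744096920202231157)/300247062 ≈ 1308.6*I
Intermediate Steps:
G = 190801/644307 (G = -572403*(-1/1932921) = 190801/644307 ≈ 0.29613)
B(O) = 1/(1247 + O)
sqrt(B(-2179) + (-1712342 - G)) = sqrt(1/(1247 - 2179) + (-1712342 - 1*190801/644307)) = sqrt(1/(-932) + (-1712342 - 190801/644307)) = sqrt(-1/932 - 1103274127795/644307) = sqrt(-1028251487749247/600494124) = I*sqrt(154364744096920202231157)/300247062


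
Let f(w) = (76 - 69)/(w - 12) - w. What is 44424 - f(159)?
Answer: 936242/21 ≈ 44583.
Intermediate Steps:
f(w) = -w + 7/(-12 + w) (f(w) = 7/(-12 + w) - w = -w + 7/(-12 + w))
44424 - f(159) = 44424 - (7 - 1*159² + 12*159)/(-12 + 159) = 44424 - (7 - 1*25281 + 1908)/147 = 44424 - (7 - 25281 + 1908)/147 = 44424 - (-23366)/147 = 44424 - 1*(-3338/21) = 44424 + 3338/21 = 936242/21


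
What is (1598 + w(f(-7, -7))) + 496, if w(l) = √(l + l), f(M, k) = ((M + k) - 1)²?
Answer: 2094 + 15*√2 ≈ 2115.2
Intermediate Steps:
f(M, k) = (-1 + M + k)²
w(l) = √2*√l (w(l) = √(2*l) = √2*√l)
(1598 + w(f(-7, -7))) + 496 = (1598 + √2*√((-1 - 7 - 7)²)) + 496 = (1598 + √2*√((-15)²)) + 496 = (1598 + √2*√225) + 496 = (1598 + √2*15) + 496 = (1598 + 15*√2) + 496 = 2094 + 15*√2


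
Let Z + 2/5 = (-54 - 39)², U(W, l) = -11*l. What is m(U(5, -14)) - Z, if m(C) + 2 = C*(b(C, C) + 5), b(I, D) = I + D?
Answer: 197757/5 ≈ 39551.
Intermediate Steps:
b(I, D) = D + I
Z = 43243/5 (Z = -⅖ + (-54 - 39)² = -⅖ + (-93)² = -⅖ + 8649 = 43243/5 ≈ 8648.6)
m(C) = -2 + C*(5 + 2*C) (m(C) = -2 + C*((C + C) + 5) = -2 + C*(2*C + 5) = -2 + C*(5 + 2*C))
m(U(5, -14)) - Z = (-2 + 2*(-11*(-14))² + 5*(-11*(-14))) - 1*43243/5 = (-2 + 2*154² + 5*154) - 43243/5 = (-2 + 2*23716 + 770) - 43243/5 = (-2 + 47432 + 770) - 43243/5 = 48200 - 43243/5 = 197757/5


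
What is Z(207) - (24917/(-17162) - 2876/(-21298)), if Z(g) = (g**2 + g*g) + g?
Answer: 15700078507067/182758138 ≈ 85906.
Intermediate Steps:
Z(g) = g + 2*g**2 (Z(g) = (g**2 + g**2) + g = 2*g**2 + g = g + 2*g**2)
Z(207) - (24917/(-17162) - 2876/(-21298)) = 207*(1 + 2*207) - (24917/(-17162) - 2876/(-21298)) = 207*(1 + 414) - (24917*(-1/17162) - 2876*(-1/21298)) = 207*415 - (-24917/17162 + 1438/10649) = 85905 - 1*(-240662177/182758138) = 85905 + 240662177/182758138 = 15700078507067/182758138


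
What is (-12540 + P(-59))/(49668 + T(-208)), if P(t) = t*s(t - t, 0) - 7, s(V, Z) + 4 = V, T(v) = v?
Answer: -12311/49460 ≈ -0.24891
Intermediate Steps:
s(V, Z) = -4 + V
P(t) = -7 - 4*t (P(t) = t*(-4 + (t - t)) - 7 = t*(-4 + 0) - 7 = t*(-4) - 7 = -4*t - 7 = -7 - 4*t)
(-12540 + P(-59))/(49668 + T(-208)) = (-12540 + (-7 - 4*(-59)))/(49668 - 208) = (-12540 + (-7 + 236))/49460 = (-12540 + 229)*(1/49460) = -12311*1/49460 = -12311/49460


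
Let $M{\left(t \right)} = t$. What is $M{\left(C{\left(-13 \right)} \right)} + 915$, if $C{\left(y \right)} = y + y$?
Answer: $889$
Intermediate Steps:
$C{\left(y \right)} = 2 y$
$M{\left(C{\left(-13 \right)} \right)} + 915 = 2 \left(-13\right) + 915 = -26 + 915 = 889$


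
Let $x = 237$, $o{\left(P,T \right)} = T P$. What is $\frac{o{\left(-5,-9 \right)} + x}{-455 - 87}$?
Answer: $- \frac{141}{271} \approx -0.5203$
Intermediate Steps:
$o{\left(P,T \right)} = P T$
$\frac{o{\left(-5,-9 \right)} + x}{-455 - 87} = \frac{\left(-5\right) \left(-9\right) + 237}{-455 - 87} = \frac{45 + 237}{-542} = 282 \left(- \frac{1}{542}\right) = - \frac{141}{271}$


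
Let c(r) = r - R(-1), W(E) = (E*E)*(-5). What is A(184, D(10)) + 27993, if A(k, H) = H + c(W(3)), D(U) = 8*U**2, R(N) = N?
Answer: 28749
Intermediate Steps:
W(E) = -5*E**2 (W(E) = E**2*(-5) = -5*E**2)
c(r) = 1 + r (c(r) = r - 1*(-1) = r + 1 = 1 + r)
A(k, H) = -44 + H (A(k, H) = H + (1 - 5*3**2) = H + (1 - 5*9) = H + (1 - 45) = H - 44 = -44 + H)
A(184, D(10)) + 27993 = (-44 + 8*10**2) + 27993 = (-44 + 8*100) + 27993 = (-44 + 800) + 27993 = 756 + 27993 = 28749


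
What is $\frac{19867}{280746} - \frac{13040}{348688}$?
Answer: $\frac{204153541}{6118297578} \approx 0.033368$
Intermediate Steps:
$\frac{19867}{280746} - \frac{13040}{348688} = 19867 \cdot \frac{1}{280746} - \frac{815}{21793} = \frac{19867}{280746} - \frac{815}{21793} = \frac{204153541}{6118297578}$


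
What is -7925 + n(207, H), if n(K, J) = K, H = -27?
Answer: -7718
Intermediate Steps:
-7925 + n(207, H) = -7925 + 207 = -7718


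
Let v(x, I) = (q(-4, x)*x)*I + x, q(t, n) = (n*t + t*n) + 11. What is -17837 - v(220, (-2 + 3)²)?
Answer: 366723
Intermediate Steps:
q(t, n) = 11 + 2*n*t (q(t, n) = (n*t + n*t) + 11 = 2*n*t + 11 = 11 + 2*n*t)
v(x, I) = x + I*x*(11 - 8*x) (v(x, I) = ((11 + 2*x*(-4))*x)*I + x = ((11 - 8*x)*x)*I + x = (x*(11 - 8*x))*I + x = I*x*(11 - 8*x) + x = x + I*x*(11 - 8*x))
-17837 - v(220, (-2 + 3)²) = -17837 - 220*(1 + (-2 + 3)²*(11 - 8*220)) = -17837 - 220*(1 + 1²*(11 - 1760)) = -17837 - 220*(1 + 1*(-1749)) = -17837 - 220*(1 - 1749) = -17837 - 220*(-1748) = -17837 - 1*(-384560) = -17837 + 384560 = 366723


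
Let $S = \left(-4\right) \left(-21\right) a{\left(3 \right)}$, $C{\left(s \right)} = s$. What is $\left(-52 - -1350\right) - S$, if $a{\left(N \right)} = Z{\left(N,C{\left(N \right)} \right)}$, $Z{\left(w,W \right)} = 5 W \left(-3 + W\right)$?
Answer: $1298$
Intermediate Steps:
$Z{\left(w,W \right)} = 5 W \left(-3 + W\right)$
$a{\left(N \right)} = 5 N \left(-3 + N\right)$
$S = 0$ ($S = \left(-4\right) \left(-21\right) 5 \cdot 3 \left(-3 + 3\right) = 84 \cdot 5 \cdot 3 \cdot 0 = 84 \cdot 0 = 0$)
$\left(-52 - -1350\right) - S = \left(-52 - -1350\right) - 0 = \left(-52 + 1350\right) + 0 = 1298 + 0 = 1298$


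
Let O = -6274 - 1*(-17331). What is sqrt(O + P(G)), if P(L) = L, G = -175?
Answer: sqrt(10882) ≈ 104.32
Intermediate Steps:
O = 11057 (O = -6274 + 17331 = 11057)
sqrt(O + P(G)) = sqrt(11057 - 175) = sqrt(10882)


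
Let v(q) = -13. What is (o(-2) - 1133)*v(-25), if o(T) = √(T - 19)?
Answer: 14729 - 13*I*√21 ≈ 14729.0 - 59.573*I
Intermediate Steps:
o(T) = √(-19 + T)
(o(-2) - 1133)*v(-25) = (√(-19 - 2) - 1133)*(-13) = (√(-21) - 1133)*(-13) = (I*√21 - 1133)*(-13) = (-1133 + I*√21)*(-13) = 14729 - 13*I*√21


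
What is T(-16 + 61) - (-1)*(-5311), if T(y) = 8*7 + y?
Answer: -5210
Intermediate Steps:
T(y) = 56 + y
T(-16 + 61) - (-1)*(-5311) = (56 + (-16 + 61)) - (-1)*(-5311) = (56 + 45) - 1*5311 = 101 - 5311 = -5210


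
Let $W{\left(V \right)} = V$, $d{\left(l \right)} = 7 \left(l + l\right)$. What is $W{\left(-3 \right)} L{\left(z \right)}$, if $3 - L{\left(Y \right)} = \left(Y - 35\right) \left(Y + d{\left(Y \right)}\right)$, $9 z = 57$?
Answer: $-8179$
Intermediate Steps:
$z = \frac{19}{3}$ ($z = \frac{1}{9} \cdot 57 = \frac{19}{3} \approx 6.3333$)
$d{\left(l \right)} = 14 l$ ($d{\left(l \right)} = 7 \cdot 2 l = 14 l$)
$L{\left(Y \right)} = 3 - 15 Y \left(-35 + Y\right)$ ($L{\left(Y \right)} = 3 - \left(Y - 35\right) \left(Y + 14 Y\right) = 3 - \left(-35 + Y\right) 15 Y = 3 - 15 Y \left(-35 + Y\right)$)
$W{\left(-3 \right)} L{\left(z \right)} = - 3 \left(3 - 15 \left(\frac{19}{3}\right)^{2} + 525 \cdot \frac{19}{3}\right) = - 3 \left(3 - \frac{1805}{3} + 3325\right) = \left(-3\right) \frac{8179}{3} = -8179$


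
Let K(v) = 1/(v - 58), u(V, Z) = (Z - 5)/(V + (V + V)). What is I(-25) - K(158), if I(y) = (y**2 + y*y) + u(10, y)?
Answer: 124899/100 ≈ 1249.0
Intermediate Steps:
u(V, Z) = (-5 + Z)/(3*V) (u(V, Z) = (-5 + Z)/(V + 2*V) = (-5 + Z)/((3*V)) = (-5 + Z)*(1/(3*V)) = (-5 + Z)/(3*V))
I(y) = -1/6 + 2*y**2 + y/30 (I(y) = (y**2 + y*y) + (1/3)*(-5 + y)/10 = (y**2 + y**2) + (1/3)*(1/10)*(-5 + y) = 2*y**2 + (-1/6 + y/30) = -1/6 + 2*y**2 + y/30)
K(v) = 1/(-58 + v)
I(-25) - K(158) = (-1/6 + 2*(-25)**2 + (1/30)*(-25)) - 1/(-58 + 158) = (-1/6 + 2*625 - 5/6) - 1/100 = (-1/6 + 1250 - 5/6) - 1*1/100 = 1249 - 1/100 = 124899/100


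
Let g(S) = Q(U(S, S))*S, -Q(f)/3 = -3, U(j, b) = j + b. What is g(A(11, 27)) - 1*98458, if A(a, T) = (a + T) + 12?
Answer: -98008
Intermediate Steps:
U(j, b) = b + j
Q(f) = 9 (Q(f) = -3*(-3) = 9)
A(a, T) = 12 + T + a (A(a, T) = (T + a) + 12 = 12 + T + a)
g(S) = 9*S
g(A(11, 27)) - 1*98458 = 9*(12 + 27 + 11) - 1*98458 = 9*50 - 98458 = 450 - 98458 = -98008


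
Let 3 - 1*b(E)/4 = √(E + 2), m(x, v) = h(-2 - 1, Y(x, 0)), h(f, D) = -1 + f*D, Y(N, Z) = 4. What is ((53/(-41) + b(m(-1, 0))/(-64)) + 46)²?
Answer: 426456767/215168 + 29205*I*√11/5248 ≈ 1982.0 + 18.457*I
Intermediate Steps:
h(f, D) = -1 + D*f
m(x, v) = -13 (m(x, v) = -1 + 4*(-2 - 1) = -1 + 4*(-3) = -1 - 12 = -13)
b(E) = 12 - 4*√(2 + E) (b(E) = 12 - 4*√(E + 2) = 12 - 4*√(2 + E))
((53/(-41) + b(m(-1, 0))/(-64)) + 46)² = ((53/(-41) + (12 - 4*√(2 - 13))/(-64)) + 46)² = ((53*(-1/41) + (12 - 4*I*√11)*(-1/64)) + 46)² = ((-53/41 + (12 - 4*I*√11)*(-1/64)) + 46)² = ((-53/41 + (-3/16 + I*√11/16)) + 46)² = ((-971/656 + I*√11/16) + 46)² = (29205/656 + I*√11/16)²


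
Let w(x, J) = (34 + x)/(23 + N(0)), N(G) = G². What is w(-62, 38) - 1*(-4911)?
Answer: 112925/23 ≈ 4909.8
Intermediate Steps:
w(x, J) = 34/23 + x/23 (w(x, J) = (34 + x)/(23 + 0²) = (34 + x)/(23 + 0) = (34 + x)/23 = (34 + x)*(1/23) = 34/23 + x/23)
w(-62, 38) - 1*(-4911) = (34/23 + (1/23)*(-62)) - 1*(-4911) = (34/23 - 62/23) + 4911 = -28/23 + 4911 = 112925/23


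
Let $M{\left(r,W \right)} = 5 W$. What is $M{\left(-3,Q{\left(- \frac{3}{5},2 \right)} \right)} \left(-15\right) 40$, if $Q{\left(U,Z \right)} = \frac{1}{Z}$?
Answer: $-1500$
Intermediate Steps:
$M{\left(-3,Q{\left(- \frac{3}{5},2 \right)} \right)} \left(-15\right) 40 = \frac{5}{2} \left(-15\right) 40 = \left(- \frac{75}{2}\right) 40 = -1500$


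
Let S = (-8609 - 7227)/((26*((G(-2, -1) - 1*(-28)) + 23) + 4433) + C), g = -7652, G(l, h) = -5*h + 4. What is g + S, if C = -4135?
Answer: -7116626/929 ≈ -7660.5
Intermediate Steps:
G(l, h) = 4 - 5*h
S = -7918/929 (S = (-8609 - 7227)/((26*(((4 - 5*(-1)) - 1*(-28)) + 23) + 4433) - 4135) = -15836/((26*(((4 + 5) + 28) + 23) + 4433) - 4135) = -15836/((26*((9 + 28) + 23) + 4433) - 4135) = -15836/((26*(37 + 23) + 4433) - 4135) = -15836/((26*60 + 4433) - 4135) = -15836/((1560 + 4433) - 4135) = -15836/(5993 - 4135) = -15836/1858 = -15836*1/1858 = -7918/929 ≈ -8.5231)
g + S = -7652 - 7918/929 = -7116626/929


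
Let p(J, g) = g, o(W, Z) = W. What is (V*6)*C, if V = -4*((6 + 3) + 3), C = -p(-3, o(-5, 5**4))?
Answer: -1440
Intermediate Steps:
C = 5 (C = -1*(-5) = 5)
V = -48 (V = -4*(9 + 3) = -4*12 = -48)
(V*6)*C = -48*6*5 = -288*5 = -1440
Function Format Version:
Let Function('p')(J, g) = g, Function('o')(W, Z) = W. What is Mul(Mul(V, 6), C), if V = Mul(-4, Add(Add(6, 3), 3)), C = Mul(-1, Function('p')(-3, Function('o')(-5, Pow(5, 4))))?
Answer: -1440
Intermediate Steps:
C = 5 (C = Mul(-1, -5) = 5)
V = -48 (V = Mul(-4, Add(9, 3)) = Mul(-4, 12) = -48)
Mul(Mul(V, 6), C) = Mul(Mul(-48, 6), 5) = Mul(-288, 5) = -1440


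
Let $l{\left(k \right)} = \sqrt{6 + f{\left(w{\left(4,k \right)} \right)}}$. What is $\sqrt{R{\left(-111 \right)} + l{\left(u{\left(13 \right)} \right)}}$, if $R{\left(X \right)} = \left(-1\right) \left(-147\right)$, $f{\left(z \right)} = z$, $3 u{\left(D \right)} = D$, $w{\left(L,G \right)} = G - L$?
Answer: $\frac{\sqrt{1323 + 3 \sqrt{57}}}{3} \approx 12.228$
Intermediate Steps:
$u{\left(D \right)} = \frac{D}{3}$
$R{\left(X \right)} = 147$
$l{\left(k \right)} = \sqrt{2 + k}$ ($l{\left(k \right)} = \sqrt{6 + \left(k - 4\right)} = \sqrt{6 + \left(-4 + k\right)} = \sqrt{2 + k}$)
$\sqrt{R{\left(-111 \right)} + l{\left(u{\left(13 \right)} \right)}} = \sqrt{147 + \sqrt{2 + \frac{1}{3} \cdot 13}} = \sqrt{147 + \sqrt{2 + \frac{13}{3}}} = \sqrt{147 + \sqrt{\frac{19}{3}}} = \sqrt{147 + \frac{\sqrt{57}}{3}}$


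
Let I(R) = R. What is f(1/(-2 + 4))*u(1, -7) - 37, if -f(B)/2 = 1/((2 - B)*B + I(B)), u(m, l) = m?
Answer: -193/5 ≈ -38.600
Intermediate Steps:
f(B) = -2/(B + B*(2 - B)) (f(B) = -2/((2 - B)*B + B) = -2/(B*(2 - B) + B) = -2/(B + B*(2 - B)))
f(1/(-2 + 4))*u(1, -7) - 37 = (2/((1/(-2 + 4))*(-3 + 1/(-2 + 4))))*1 - 37 = (2/((1/2)*(-3 + 1/2)))*1 - 37 = (2*2/(-5/2))*1 - 37 = (2*2*(-2/5))*1 - 37 = -8/5*1 - 37 = -8/5 - 37 = -193/5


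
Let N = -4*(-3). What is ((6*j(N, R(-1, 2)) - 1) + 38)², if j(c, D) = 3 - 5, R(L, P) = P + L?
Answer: 625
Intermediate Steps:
R(L, P) = L + P
N = 12
j(c, D) = -2
((6*j(N, R(-1, 2)) - 1) + 38)² = ((6*(-2) - 1) + 38)² = ((-12 - 1) + 38)² = (-13 + 38)² = 25² = 625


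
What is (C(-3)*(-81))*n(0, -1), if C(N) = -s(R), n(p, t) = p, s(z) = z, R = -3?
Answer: 0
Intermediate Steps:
C(N) = 3 (C(N) = -1*(-3) = 3)
(C(-3)*(-81))*n(0, -1) = (3*(-81))*0 = -243*0 = 0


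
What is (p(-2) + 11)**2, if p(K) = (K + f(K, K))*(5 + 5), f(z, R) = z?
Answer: 841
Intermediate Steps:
p(K) = 20*K (p(K) = (K + K)*(5 + 5) = (2*K)*10 = 20*K)
(p(-2) + 11)**2 = (20*(-2) + 11)**2 = (-40 + 11)**2 = (-29)**2 = 841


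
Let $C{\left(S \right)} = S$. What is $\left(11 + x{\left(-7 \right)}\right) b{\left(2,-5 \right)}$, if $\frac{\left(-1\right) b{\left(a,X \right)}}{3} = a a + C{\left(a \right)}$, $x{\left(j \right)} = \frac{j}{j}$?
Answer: $-216$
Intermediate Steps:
$x{\left(j \right)} = 1$
$b{\left(a,X \right)} = - 3 a - 3 a^{2}$ ($b{\left(a,X \right)} = - 3 \left(a a + a\right) = - 3 \left(a^{2} + a\right) = - 3 \left(a + a^{2}\right) = - 3 a - 3 a^{2}$)
$\left(11 + x{\left(-7 \right)}\right) b{\left(2,-5 \right)} = \left(11 + 1\right) 3 \cdot 2 \left(-1 - 2\right) = 12 \cdot 3 \cdot 2 \left(-1 - 2\right) = 12 \cdot 3 \cdot 2 \left(-3\right) = 12 \left(-18\right) = -216$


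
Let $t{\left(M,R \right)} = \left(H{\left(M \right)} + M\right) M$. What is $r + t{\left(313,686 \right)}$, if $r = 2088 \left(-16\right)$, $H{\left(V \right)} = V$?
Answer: $162530$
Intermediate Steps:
$r = -33408$
$t{\left(M,R \right)} = 2 M^{2}$ ($t{\left(M,R \right)} = \left(M + M\right) M = 2 M M = 2 M^{2}$)
$r + t{\left(313,686 \right)} = -33408 + 2 \cdot 313^{2} = -33408 + 2 \cdot 97969 = -33408 + 195938 = 162530$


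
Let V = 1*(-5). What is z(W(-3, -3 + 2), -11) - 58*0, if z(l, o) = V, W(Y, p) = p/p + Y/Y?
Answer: -5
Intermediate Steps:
W(Y, p) = 2 (W(Y, p) = 1 + 1 = 2)
V = -5
z(l, o) = -5
z(W(-3, -3 + 2), -11) - 58*0 = -5 - 58*0 = -5 + 0 = -5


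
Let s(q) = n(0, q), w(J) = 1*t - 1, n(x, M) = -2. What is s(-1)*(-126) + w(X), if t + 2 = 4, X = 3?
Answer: 253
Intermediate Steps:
t = 2 (t = -2 + 4 = 2)
w(J) = 1 (w(J) = 1*2 - 1 = 2 - 1 = 1)
s(q) = -2
s(-1)*(-126) + w(X) = -2*(-126) + 1 = 252 + 1 = 253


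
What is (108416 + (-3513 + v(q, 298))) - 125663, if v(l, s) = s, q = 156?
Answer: -20462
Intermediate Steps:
(108416 + (-3513 + v(q, 298))) - 125663 = (108416 + (-3513 + 298)) - 125663 = (108416 - 3215) - 125663 = 105201 - 125663 = -20462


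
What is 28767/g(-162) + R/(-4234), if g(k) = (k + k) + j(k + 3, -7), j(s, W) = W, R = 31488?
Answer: -66111003/700727 ≈ -94.346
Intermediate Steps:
g(k) = -7 + 2*k (g(k) = (k + k) - 7 = 2*k - 7 = -7 + 2*k)
28767/g(-162) + R/(-4234) = 28767/(-7 + 2*(-162)) + 31488/(-4234) = 28767/(-7 - 324) + 31488*(-1/4234) = 28767/(-331) - 15744/2117 = 28767*(-1/331) - 15744/2117 = -28767/331 - 15744/2117 = -66111003/700727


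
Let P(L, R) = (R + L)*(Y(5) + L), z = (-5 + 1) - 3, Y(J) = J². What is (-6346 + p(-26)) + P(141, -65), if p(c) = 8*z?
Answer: 6214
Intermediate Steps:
z = -7 (z = -4 - 3 = -7)
P(L, R) = (25 + L)*(L + R) (P(L, R) = (R + L)*(5² + L) = (L + R)*(25 + L) = (25 + L)*(L + R))
p(c) = -56 (p(c) = 8*(-7) = -56)
(-6346 + p(-26)) + P(141, -65) = (-6346 - 56) + (141² + 25*141 + 25*(-65) + 141*(-65)) = -6402 + (19881 + 3525 - 1625 - 9165) = -6402 + 12616 = 6214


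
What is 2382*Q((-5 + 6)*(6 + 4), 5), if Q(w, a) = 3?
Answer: 7146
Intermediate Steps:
2382*Q((-5 + 6)*(6 + 4), 5) = 2382*3 = 7146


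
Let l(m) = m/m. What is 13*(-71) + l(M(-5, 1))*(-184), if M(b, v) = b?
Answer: -1107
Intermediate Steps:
l(m) = 1
13*(-71) + l(M(-5, 1))*(-184) = 13*(-71) + 1*(-184) = -923 - 184 = -1107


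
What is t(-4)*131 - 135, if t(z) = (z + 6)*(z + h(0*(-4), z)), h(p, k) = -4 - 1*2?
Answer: -2755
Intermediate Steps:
h(p, k) = -6 (h(p, k) = -4 - 2 = -6)
t(z) = (-6 + z)*(6 + z) (t(z) = (z + 6)*(z - 6) = (6 + z)*(-6 + z) = (-6 + z)*(6 + z))
t(-4)*131 - 135 = (-36 + (-4)²)*131 - 135 = (-36 + 16)*131 - 135 = -20*131 - 135 = -2620 - 135 = -2755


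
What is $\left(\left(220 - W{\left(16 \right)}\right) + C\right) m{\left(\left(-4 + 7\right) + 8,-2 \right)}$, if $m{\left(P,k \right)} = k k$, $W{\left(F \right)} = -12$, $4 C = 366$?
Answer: $1294$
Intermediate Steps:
$C = \frac{183}{2}$ ($C = \frac{1}{4} \cdot 366 = \frac{183}{2} \approx 91.5$)
$m{\left(P,k \right)} = k^{2}$
$\left(\left(220 - W{\left(16 \right)}\right) + C\right) m{\left(\left(-4 + 7\right) + 8,-2 \right)} = \left(\left(220 - -12\right) + \frac{183}{2}\right) \left(-2\right)^{2} = \left(\left(220 + 12\right) + \frac{183}{2}\right) 4 = \left(232 + \frac{183}{2}\right) 4 = \frac{647}{2} \cdot 4 = 1294$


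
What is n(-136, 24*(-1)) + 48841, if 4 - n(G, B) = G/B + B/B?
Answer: 146515/3 ≈ 48838.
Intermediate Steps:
n(G, B) = 3 - G/B (n(G, B) = 4 - (G/B + B/B) = 4 - (G/B + 1) = 4 - (1 + G/B) = 4 + (-1 - G/B) = 3 - G/B)
n(-136, 24*(-1)) + 48841 = (3 - 1*(-136)/24*(-1)) + 48841 = (3 - 1*(-136)/(-24)) + 48841 = (3 - 1*(-136)*(-1/24)) + 48841 = (3 - 17/3) + 48841 = -8/3 + 48841 = 146515/3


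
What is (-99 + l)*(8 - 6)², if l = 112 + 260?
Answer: 1092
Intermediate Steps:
l = 372
(-99 + l)*(8 - 6)² = (-99 + 372)*(8 - 6)² = 273*2² = 273*4 = 1092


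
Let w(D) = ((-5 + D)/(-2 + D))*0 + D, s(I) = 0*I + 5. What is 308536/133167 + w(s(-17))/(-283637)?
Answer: 87511559597/37771088379 ≈ 2.3169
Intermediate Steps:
s(I) = 5 (s(I) = 0 + 5 = 5)
w(D) = D (w(D) = ((-5 + D)/(-2 + D))*0 + D = 0 + D = D)
308536/133167 + w(s(-17))/(-283637) = 308536/133167 + 5/(-283637) = 308536*(1/133167) + 5*(-1/283637) = 308536/133167 - 5/283637 = 87511559597/37771088379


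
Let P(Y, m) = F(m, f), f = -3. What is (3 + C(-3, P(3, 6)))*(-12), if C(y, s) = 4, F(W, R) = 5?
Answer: -84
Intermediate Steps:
P(Y, m) = 5
(3 + C(-3, P(3, 6)))*(-12) = (3 + 4)*(-12) = 7*(-12) = -84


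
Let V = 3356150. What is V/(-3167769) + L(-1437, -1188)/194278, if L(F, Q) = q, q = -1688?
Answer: -328686651886/307713912891 ≈ -1.0682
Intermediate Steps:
L(F, Q) = -1688
V/(-3167769) + L(-1437, -1188)/194278 = 3356150/(-3167769) - 1688/194278 = 3356150*(-1/3167769) - 1688*1/194278 = -3356150/3167769 - 844/97139 = -328686651886/307713912891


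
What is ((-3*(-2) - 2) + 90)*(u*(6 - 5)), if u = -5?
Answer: -470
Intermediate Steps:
((-3*(-2) - 2) + 90)*(u*(6 - 5)) = ((-3*(-2) - 2) + 90)*(-5*(6 - 5)) = ((6 - 2) + 90)*(-5*1) = (4 + 90)*(-5) = 94*(-5) = -470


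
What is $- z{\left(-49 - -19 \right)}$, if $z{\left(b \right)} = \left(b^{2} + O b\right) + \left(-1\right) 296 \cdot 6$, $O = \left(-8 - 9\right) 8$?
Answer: $-3204$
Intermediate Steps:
$O = -136$ ($O = \left(-17\right) 8 = -136$)
$z{\left(b \right)} = -1776 + b^{2} - 136 b$ ($z{\left(b \right)} = \left(b^{2} - 136 b\right) + \left(-1\right) 296 \cdot 6 = \left(b^{2} - 136 b\right) - 1776 = -1776 + b^{2} - 136 b$)
$- z{\left(-49 - -19 \right)} = - (-1776 + \left(-49 - -19\right)^{2} - 136 \left(-49 - -19\right)) = - (-1776 + \left(-49 + \left(-11 + 30\right)\right)^{2} - 136 \left(-49 + \left(-11 + 30\right)\right)) = - (-1776 + \left(-49 + 19\right)^{2} - 136 \left(-49 + 19\right)) = - (-1776 + \left(-30\right)^{2} - -4080) = - (-1776 + 900 + 4080) = \left(-1\right) 3204 = -3204$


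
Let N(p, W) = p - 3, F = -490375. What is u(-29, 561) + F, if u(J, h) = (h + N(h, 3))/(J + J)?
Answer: -28442869/58 ≈ -4.9039e+5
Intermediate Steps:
N(p, W) = -3 + p
u(J, h) = (-3 + 2*h)/(2*J) (u(J, h) = (h + (-3 + h))/(J + J) = (-3 + 2*h)/((2*J)) = (-3 + 2*h)*(1/(2*J)) = (-3 + 2*h)/(2*J))
u(-29, 561) + F = (-3/2 + 561)/(-29) - 490375 = -1/29*1119/2 - 490375 = -1119/58 - 490375 = -28442869/58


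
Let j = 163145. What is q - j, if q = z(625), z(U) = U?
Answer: -162520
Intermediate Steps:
q = 625
q - j = 625 - 1*163145 = 625 - 163145 = -162520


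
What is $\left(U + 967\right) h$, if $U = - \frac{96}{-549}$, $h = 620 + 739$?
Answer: $\frac{80177829}{61} \approx 1.3144 \cdot 10^{6}$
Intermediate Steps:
$h = 1359$
$U = \frac{32}{183}$ ($U = \left(-96\right) \left(- \frac{1}{549}\right) = \frac{32}{183} \approx 0.17486$)
$\left(U + 967\right) h = \left(\frac{32}{183} + 967\right) 1359 = \frac{176993}{183} \cdot 1359 = \frac{80177829}{61}$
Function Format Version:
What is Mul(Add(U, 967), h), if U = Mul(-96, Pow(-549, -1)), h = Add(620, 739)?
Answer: Rational(80177829, 61) ≈ 1.3144e+6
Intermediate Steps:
h = 1359
U = Rational(32, 183) (U = Mul(-96, Rational(-1, 549)) = Rational(32, 183) ≈ 0.17486)
Mul(Add(U, 967), h) = Mul(Add(Rational(32, 183), 967), 1359) = Mul(Rational(176993, 183), 1359) = Rational(80177829, 61)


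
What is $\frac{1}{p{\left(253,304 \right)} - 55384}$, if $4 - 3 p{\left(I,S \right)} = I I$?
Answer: $- \frac{1}{76719} \approx -1.3035 \cdot 10^{-5}$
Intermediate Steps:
$p{\left(I,S \right)} = \frac{4}{3} - \frac{I^{2}}{3}$ ($p{\left(I,S \right)} = \frac{4}{3} - \frac{I I}{3} = \frac{4}{3} - \frac{I^{2}}{3}$)
$\frac{1}{p{\left(253,304 \right)} - 55384} = \frac{1}{\left(\frac{4}{3} - \frac{253^{2}}{3}\right) - 55384} = \frac{1}{\left(\frac{4}{3} - \frac{64009}{3}\right) - 55384} = \frac{1}{-21335 - 55384} = \frac{1}{-76719} = - \frac{1}{76719}$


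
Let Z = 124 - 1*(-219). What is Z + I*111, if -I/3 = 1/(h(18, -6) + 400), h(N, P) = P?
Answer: 134809/394 ≈ 342.15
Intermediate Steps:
Z = 343 (Z = 124 + 219 = 343)
I = -3/394 (I = -3/(-6 + 400) = -3/394 ≈ -0.0076142)
Z + I*111 = 343 - 3/394*111 = 343 - 333/394 = 134809/394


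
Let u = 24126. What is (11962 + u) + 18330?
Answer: 54418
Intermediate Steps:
(11962 + u) + 18330 = (11962 + 24126) + 18330 = 36088 + 18330 = 54418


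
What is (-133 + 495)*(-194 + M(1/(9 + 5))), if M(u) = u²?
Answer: -6882163/98 ≈ -70226.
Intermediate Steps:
(-133 + 495)*(-194 + M(1/(9 + 5))) = (-133 + 495)*(-194 + (1/(9 + 5))²) = 362*(-194 + (1/14)²) = 362*(-194 + 1/196) = 362*(-38023/196) = -6882163/98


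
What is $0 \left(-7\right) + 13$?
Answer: $13$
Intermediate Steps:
$0 \left(-7\right) + 13 = 0 + 13 = 13$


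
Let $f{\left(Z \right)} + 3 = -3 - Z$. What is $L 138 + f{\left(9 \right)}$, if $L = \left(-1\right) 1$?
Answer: $-153$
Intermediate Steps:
$f{\left(Z \right)} = -6 - Z$ ($f{\left(Z \right)} = -3 - \left(3 + Z\right) = -6 - Z$)
$L = -1$
$L 138 + f{\left(9 \right)} = \left(-1\right) 138 - 15 = -138 - 15 = -153$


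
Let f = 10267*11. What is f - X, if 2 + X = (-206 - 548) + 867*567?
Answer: -377896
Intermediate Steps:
X = 490833 (X = -2 + ((-206 - 548) + 867*567) = -2 + (-754 + 491589) = -2 + 490835 = 490833)
f = 112937
f - X = 112937 - 1*490833 = 112937 - 490833 = -377896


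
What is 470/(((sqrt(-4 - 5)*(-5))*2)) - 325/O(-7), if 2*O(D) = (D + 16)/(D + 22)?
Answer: -3250/3 + 47*I/3 ≈ -1083.3 + 15.667*I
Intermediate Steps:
O(D) = (16 + D)/(2*(22 + D)) (O(D) = ((D + 16)/(D + 22))/2 = ((16 + D)/(22 + D))/2 = (16 + D)/(2*(22 + D)))
470/(((sqrt(-4 - 5)*(-5))*2)) - 325/O(-7) = 470/(((sqrt(-4 - 5)*(-5))*2)) - 325*2*(22 - 7)/(16 - 7) = 470/(((sqrt(-9)*(-5))*2)) - 325/((1/2)*9/15) = 470/((((3*I)*(-5))*2)) - 325/((1/2)*(1/15)*9) = 470/((-15*I*2)) - 325/3/10 = 470/((-30*I)) - 325*10/3 = 470*(I/30) - 3250/3 = 47*I/3 - 3250/3 = -3250/3 + 47*I/3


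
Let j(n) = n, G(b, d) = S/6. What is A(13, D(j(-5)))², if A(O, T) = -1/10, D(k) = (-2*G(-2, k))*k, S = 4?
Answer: 1/100 ≈ 0.010000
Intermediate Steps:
G(b, d) = ⅔ (G(b, d) = 4/6 = 4*(⅙) = ⅔)
D(k) = -4*k/3 (D(k) = (-2*⅔)*k = -4*k/3)
A(O, T) = -⅒ (A(O, T) = -1*⅒ = -⅒)
A(13, D(j(-5)))² = (-⅒)² = 1/100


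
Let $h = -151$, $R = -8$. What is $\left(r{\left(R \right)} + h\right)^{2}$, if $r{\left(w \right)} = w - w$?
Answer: $22801$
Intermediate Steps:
$r{\left(w \right)} = 0$
$\left(r{\left(R \right)} + h\right)^{2} = \left(0 - 151\right)^{2} = \left(-151\right)^{2} = 22801$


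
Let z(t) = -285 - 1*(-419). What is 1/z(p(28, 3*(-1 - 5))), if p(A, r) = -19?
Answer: 1/134 ≈ 0.0074627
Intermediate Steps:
z(t) = 134 (z(t) = -285 + 419 = 134)
1/z(p(28, 3*(-1 - 5))) = 1/134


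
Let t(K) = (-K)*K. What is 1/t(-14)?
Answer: -1/196 ≈ -0.0051020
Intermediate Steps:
t(K) = -K²
1/t(-14) = 1/(-1*(-14)²) = 1/(-1*196) = 1/(-196) = -1/196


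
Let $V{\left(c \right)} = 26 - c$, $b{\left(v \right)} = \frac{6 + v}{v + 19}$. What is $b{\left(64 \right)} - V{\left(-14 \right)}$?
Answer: $- \frac{3250}{83} \approx -39.157$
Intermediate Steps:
$b{\left(v \right)} = \frac{6 + v}{19 + v}$
$b{\left(64 \right)} - V{\left(-14 \right)} = \frac{6 + 64}{19 + 64} - \left(26 - -14\right) = \frac{1}{83} \cdot 70 - \left(26 + 14\right) = \frac{1}{83} \cdot 70 - 40 = \frac{70}{83} - 40 = - \frac{3250}{83}$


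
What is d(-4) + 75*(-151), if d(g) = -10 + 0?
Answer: -11335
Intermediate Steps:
d(g) = -10
d(-4) + 75*(-151) = -10 + 75*(-151) = -10 - 11325 = -11335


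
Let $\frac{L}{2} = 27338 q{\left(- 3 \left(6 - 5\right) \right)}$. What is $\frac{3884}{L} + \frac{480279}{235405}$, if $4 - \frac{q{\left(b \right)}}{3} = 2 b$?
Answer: $\frac{39435317557}{19306505670} \approx 2.0426$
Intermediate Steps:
$q{\left(b \right)} = 12 - 6 b$ ($q{\left(b \right)} = 12 - 3 \cdot 2 b = 12 - 6 b$)
$L = 1640280$ ($L = 2 \cdot 27338 \left(12 - 6 \left(- 3 \left(6 - 5\right)\right)\right) = 2 \cdot 27338 \left(12 - 6 \left(\left(-3\right) 1\right)\right) = 2 \cdot 27338 \left(12 - -18\right) = 2 \cdot 27338 \left(12 + 18\right) = 2 \cdot 27338 \cdot 30 = 2 \cdot 820140 = 1640280$)
$\frac{3884}{L} + \frac{480279}{235405} = \frac{3884}{1640280} + \frac{480279}{235405} = 3884 \cdot \frac{1}{1640280} + 480279 \cdot \frac{1}{235405} = \frac{971}{410070} + \frac{480279}{235405} = \frac{39435317557}{19306505670}$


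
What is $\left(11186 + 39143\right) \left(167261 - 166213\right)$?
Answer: $52744792$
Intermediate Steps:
$\left(11186 + 39143\right) \left(167261 - 166213\right) = 50329 \cdot 1048 = 52744792$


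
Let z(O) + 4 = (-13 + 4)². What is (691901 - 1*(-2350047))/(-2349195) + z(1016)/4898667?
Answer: -4967103131767/3835974674355 ≈ -1.2949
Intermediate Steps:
z(O) = 77 (z(O) = -4 + (-13 + 4)² = -4 + (-9)² = -4 + 81 = 77)
(691901 - 1*(-2350047))/(-2349195) + z(1016)/4898667 = (691901 - 1*(-2350047))/(-2349195) + 77/4898667 = (691901 + 2350047)*(-1/2349195) + 77*(1/4898667) = 3041948*(-1/2349195) + 77/4898667 = -3041948/2349195 + 77/4898667 = -4967103131767/3835974674355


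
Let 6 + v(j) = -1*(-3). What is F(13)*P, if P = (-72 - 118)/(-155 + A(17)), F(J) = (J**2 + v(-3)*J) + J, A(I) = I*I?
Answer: -13585/67 ≈ -202.76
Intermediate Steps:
A(I) = I**2
v(j) = -3 (v(j) = -6 - 1*(-3) = -6 + 3 = -3)
F(J) = J**2 - 2*J (F(J) = (J**2 - 3*J) + J = J**2 - 2*J)
P = -95/67 (P = (-72 - 118)/(-155 + 17**2) = -190/(-155 + 289) = -190/134 = -190*1/134 = -95/67 ≈ -1.4179)
F(13)*P = (13*(-2 + 13))*(-95/67) = (13*11)*(-95/67) = 143*(-95/67) = -13585/67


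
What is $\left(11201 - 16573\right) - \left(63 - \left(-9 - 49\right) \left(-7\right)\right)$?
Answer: $-5029$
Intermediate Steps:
$\left(11201 - 16573\right) - \left(63 - \left(-9 - 49\right) \left(-7\right)\right) = \left(11201 - 16573\right) - -343 = -5372 + \left(406 - 63\right) = -5372 + 343 = -5029$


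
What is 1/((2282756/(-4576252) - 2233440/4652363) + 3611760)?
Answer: 5322596370869/19223935458201364613 ≈ 2.7687e-7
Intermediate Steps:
1/((2282756/(-4576252) - 2233440/4652363) + 3611760) = 1/((2282756*(-1/4576252) - 2233440*1/4652363) + 3611760) = 1/((-570689/1144063 - 2233440/4652363) + 3611760) = 1/(-5210248454827/5322596370869 + 3611760) = 1/(19223935458201364613/5322596370869) = 5322596370869/19223935458201364613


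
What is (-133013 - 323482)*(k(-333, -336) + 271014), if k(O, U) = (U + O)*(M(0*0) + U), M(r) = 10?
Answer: -223275356460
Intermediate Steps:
k(O, U) = (10 + U)*(O + U) (k(O, U) = (U + O)*(10 + U) = (O + U)*(10 + U) = (10 + U)*(O + U))
(-133013 - 323482)*(k(-333, -336) + 271014) = (-133013 - 323482)*(((-336)**2 + 10*(-333) + 10*(-336) - 333*(-336)) + 271014) = -456495*((112896 - 3330 - 3360 + 111888) + 271014) = -456495*(218094 + 271014) = -456495*489108 = -223275356460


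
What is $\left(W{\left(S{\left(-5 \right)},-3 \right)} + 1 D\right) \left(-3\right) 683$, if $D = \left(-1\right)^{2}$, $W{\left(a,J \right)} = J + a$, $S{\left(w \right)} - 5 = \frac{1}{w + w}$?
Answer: $- \frac{59421}{10} \approx -5942.1$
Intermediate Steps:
$S{\left(w \right)} = 5 + \frac{1}{2 w}$ ($S{\left(w \right)} = 5 + \frac{1}{w + w} = 5 + \frac{1}{2 w}$)
$D = 1$
$\left(W{\left(S{\left(-5 \right)},-3 \right)} + 1 D\right) \left(-3\right) 683 = \left(\left(-3 + \left(5 + \frac{1}{2 \left(-5\right)}\right)\right) + 1 \cdot 1\right) \left(-3\right) 683 = \left(\left(-3 + \left(5 + \frac{1}{2} \left(- \frac{1}{5}\right)\right)\right) + 1\right) \left(-3\right) 683 = \left(\left(-3 + \left(5 - \frac{1}{10}\right)\right) + 1\right) \left(-3\right) 683 = \left(\left(-3 + \frac{49}{10}\right) + 1\right) \left(-3\right) 683 = \left(\frac{19}{10} + 1\right) \left(-3\right) 683 = \frac{29}{10} \left(-3\right) 683 = \left(- \frac{87}{10}\right) 683 = - \frac{59421}{10}$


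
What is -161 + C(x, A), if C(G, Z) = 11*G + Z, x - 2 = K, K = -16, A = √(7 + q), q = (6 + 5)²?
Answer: -315 + 8*√2 ≈ -303.69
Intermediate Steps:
q = 121 (q = 11² = 121)
A = 8*√2 (A = √(7 + 121) = √128 = 8*√2 ≈ 11.314)
x = -14 (x = 2 - 16 = -14)
C(G, Z) = Z + 11*G
-161 + C(x, A) = -161 + (8*√2 + 11*(-14)) = -161 + (8*√2 - 154) = -161 + (-154 + 8*√2) = -315 + 8*√2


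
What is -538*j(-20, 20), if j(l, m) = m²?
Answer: -215200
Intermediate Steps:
-538*j(-20, 20) = -538*20² = -538*400 = -215200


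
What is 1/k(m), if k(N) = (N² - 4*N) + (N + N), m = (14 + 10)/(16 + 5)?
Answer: -49/48 ≈ -1.0208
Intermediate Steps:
m = 8/7 (m = 24/21 = 24*(1/21) = 8/7 ≈ 1.1429)
k(N) = N² - 2*N (k(N) = (N² - 4*N) + 2*N = N² - 2*N)
1/k(m) = 1/(8*(-2 + 8/7)/7) = 1/((8/7)*(-6/7)) = 1/(-48/49) = -49/48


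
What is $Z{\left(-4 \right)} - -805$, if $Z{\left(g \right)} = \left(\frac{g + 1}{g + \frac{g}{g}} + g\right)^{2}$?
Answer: $814$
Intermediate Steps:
$Z{\left(g \right)} = \left(1 + g\right)^{2}$ ($Z{\left(g \right)} = \left(\frac{1 + g}{g + 1} + g\right)^{2} = \left(\frac{1 + g}{1 + g} + g\right)^{2} = \left(1 + g\right)^{2}$)
$Z{\left(-4 \right)} - -805 = \left(1 + \left(-4\right)^{2} + 2 \left(-4\right)\right) - -805 = \left(1 + 16 - 8\right) + 805 = 9 + 805 = 814$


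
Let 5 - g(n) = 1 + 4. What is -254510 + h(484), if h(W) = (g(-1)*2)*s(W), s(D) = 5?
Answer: -254510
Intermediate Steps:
g(n) = 0 (g(n) = 5 - (1 + 4) = 5 - 1*5 = 5 - 5 = 0)
h(W) = 0 (h(W) = (0*2)*5 = 0*5 = 0)
-254510 + h(484) = -254510 + 0 = -254510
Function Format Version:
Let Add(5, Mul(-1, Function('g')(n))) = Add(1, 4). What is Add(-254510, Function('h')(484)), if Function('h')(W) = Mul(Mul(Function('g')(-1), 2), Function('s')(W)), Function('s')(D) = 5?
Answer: -254510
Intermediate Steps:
Function('g')(n) = 0 (Function('g')(n) = Add(5, Mul(-1, Add(1, 4))) = Add(5, Mul(-1, 5)) = Add(5, -5) = 0)
Function('h')(W) = 0 (Function('h')(W) = Mul(Mul(0, 2), 5) = Mul(0, 5) = 0)
Add(-254510, Function('h')(484)) = Add(-254510, 0) = -254510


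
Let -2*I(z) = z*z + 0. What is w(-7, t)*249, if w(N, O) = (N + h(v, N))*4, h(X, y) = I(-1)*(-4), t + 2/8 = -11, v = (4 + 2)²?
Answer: -4980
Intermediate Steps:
I(z) = -z²/2 (I(z) = -(z*z + 0)/2 = -(z² + 0)/2 = -z²/2)
v = 36 (v = 6² = 36)
t = -45/4 (t = -¼ - 11 = -45/4 ≈ -11.250)
h(X, y) = 2 (h(X, y) = -½*(-1)²*(-4) = -½*1*(-4) = -½*(-4) = 2)
w(N, O) = 8 + 4*N (w(N, O) = (N + 2)*4 = (2 + N)*4 = 8 + 4*N)
w(-7, t)*249 = (8 + 4*(-7))*249 = (8 - 28)*249 = -20*249 = -4980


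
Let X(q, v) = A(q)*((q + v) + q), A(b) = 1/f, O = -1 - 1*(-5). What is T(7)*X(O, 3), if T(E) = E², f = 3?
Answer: 539/3 ≈ 179.67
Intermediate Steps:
O = 4 (O = -1 + 5 = 4)
A(b) = ⅓ (A(b) = 1/3 = ⅓)
X(q, v) = v/3 + 2*q/3 (X(q, v) = ((q + v) + q)/3 = (v + 2*q)/3 = v/3 + 2*q/3)
T(7)*X(O, 3) = 7²*((⅓)*3 + (⅔)*4) = 49*(1 + 8/3) = 49*(11/3) = 539/3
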